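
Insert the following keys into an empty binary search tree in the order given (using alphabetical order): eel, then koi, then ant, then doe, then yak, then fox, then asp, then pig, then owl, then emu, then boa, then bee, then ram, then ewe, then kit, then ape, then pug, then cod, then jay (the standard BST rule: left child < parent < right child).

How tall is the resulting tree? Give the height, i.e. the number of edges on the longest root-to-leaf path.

5

Resulting structure (node: left, right):
  eel: L=ant, R=koi
  koi: L=fox, R=yak
  ant: L=–, R=doe
  doe: L=asp, R=–
  yak: L=pig, R=–
  fox: L=emu, R=kit
  asp: L=ape, R=boa
  pig: L=owl, R=ram
  owl: L=–, R=–
  emu: L=–, R=ewe
  boa: L=bee, R=cod
  bee: L=–, R=–
  ram: L=pug, R=–
  ewe: L=–, R=–
  kit: L=jay, R=–
  ape: L=–, R=–
  pug: L=–, R=–
  cod: L=–, R=–
  jay: L=–, R=–

The deepest node is bee at depth 5.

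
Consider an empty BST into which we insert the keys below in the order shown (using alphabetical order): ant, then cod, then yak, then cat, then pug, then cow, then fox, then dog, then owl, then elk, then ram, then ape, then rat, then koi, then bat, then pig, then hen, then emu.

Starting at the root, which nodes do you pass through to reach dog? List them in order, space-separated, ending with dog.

ant cod yak pug cow fox dog

Insert ant: tree is empty, so ant becomes the root.
Insert cod: cod > ant → go right. Place as right child of ant.
Insert yak: yak > ant → go right; yak > cod → go right. Place as right child of cod.
Insert cat: cat > ant → go right; cat < cod → go left. Place as left child of cod.
Insert pug: pug > ant → go right; pug > cod → go right; pug < yak → go left. Place as left child of yak.
Insert cow: cow > ant → go right; cow > cod → go right; cow < yak → go left; cow < pug → go left. Place as left child of pug.
Insert fox: fox > ant → go right; fox > cod → go right; fox < yak → go left; fox < pug → go left; fox > cow → go right. Place as right child of cow.
Insert dog: dog > ant → go right; dog > cod → go right; dog < yak → go left; dog < pug → go left; dog > cow → go right; dog < fox → go left. Place as left child of fox.
Insert owl: owl > ant → go right; owl > cod → go right; owl < yak → go left; owl < pug → go left; owl > cow → go right; owl > fox → go right. Place as right child of fox.
Insert elk: elk > ant → go right; elk > cod → go right; elk < yak → go left; elk < pug → go left; elk > cow → go right; elk < fox → go left; elk > dog → go right. Place as right child of dog.
Insert ram: ram > ant → go right; ram > cod → go right; ram < yak → go left; ram > pug → go right. Place as right child of pug.
Insert ape: ape > ant → go right; ape < cod → go left; ape < cat → go left. Place as left child of cat.
Insert rat: rat > ant → go right; rat > cod → go right; rat < yak → go left; rat > pug → go right; rat > ram → go right. Place as right child of ram.
Insert koi: koi > ant → go right; koi > cod → go right; koi < yak → go left; koi < pug → go left; koi > cow → go right; koi > fox → go right; koi < owl → go left. Place as left child of owl.
Insert bat: bat > ant → go right; bat < cod → go left; bat < cat → go left; bat > ape → go right. Place as right child of ape.
Insert pig: pig > ant → go right; pig > cod → go right; pig < yak → go left; pig < pug → go left; pig > cow → go right; pig > fox → go right; pig > owl → go right. Place as right child of owl.
Insert hen: hen > ant → go right; hen > cod → go right; hen < yak → go left; hen < pug → go left; hen > cow → go right; hen > fox → go right; hen < owl → go left; hen < koi → go left. Place as left child of koi.
Insert emu: emu > ant → go right; emu > cod → go right; emu < yak → go left; emu < pug → go left; emu > cow → go right; emu < fox → go left; emu > dog → go right; emu > elk → go right. Place as right child of elk.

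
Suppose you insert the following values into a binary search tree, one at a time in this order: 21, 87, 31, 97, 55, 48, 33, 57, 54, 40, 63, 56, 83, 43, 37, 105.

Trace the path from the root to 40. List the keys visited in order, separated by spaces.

21 87 31 55 48 33 40

Resulting structure (node: left, right):
  21: L=–, R=87
  87: L=31, R=97
  31: L=–, R=55
  97: L=–, R=105
  55: L=48, R=57
  48: L=33, R=54
  33: L=–, R=40
  57: L=56, R=63
  54: L=–, R=–
  40: L=37, R=43
  63: L=–, R=83
  56: L=–, R=–
  83: L=–, R=–
  43: L=–, R=–
  37: L=–, R=–
  105: L=–, R=–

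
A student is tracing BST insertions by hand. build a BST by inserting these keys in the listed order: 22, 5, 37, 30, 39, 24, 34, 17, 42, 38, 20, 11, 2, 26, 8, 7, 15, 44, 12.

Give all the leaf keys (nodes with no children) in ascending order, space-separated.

Insert 22: tree is empty, so 22 becomes the root.
Insert 5: 5 < 22 → go left. Place as left child of 22.
Insert 37: 37 > 22 → go right. Place as right child of 22.
Insert 30: 30 > 22 → go right; 30 < 37 → go left. Place as left child of 37.
Insert 39: 39 > 22 → go right; 39 > 37 → go right. Place as right child of 37.
Insert 24: 24 > 22 → go right; 24 < 37 → go left; 24 < 30 → go left. Place as left child of 30.
Insert 34: 34 > 22 → go right; 34 < 37 → go left; 34 > 30 → go right. Place as right child of 30.
Insert 17: 17 < 22 → go left; 17 > 5 → go right. Place as right child of 5.
Insert 42: 42 > 22 → go right; 42 > 37 → go right; 42 > 39 → go right. Place as right child of 39.
Insert 38: 38 > 22 → go right; 38 > 37 → go right; 38 < 39 → go left. Place as left child of 39.
Insert 20: 20 < 22 → go left; 20 > 5 → go right; 20 > 17 → go right. Place as right child of 17.
Insert 11: 11 < 22 → go left; 11 > 5 → go right; 11 < 17 → go left. Place as left child of 17.
Insert 2: 2 < 22 → go left; 2 < 5 → go left. Place as left child of 5.
Insert 26: 26 > 22 → go right; 26 < 37 → go left; 26 < 30 → go left; 26 > 24 → go right. Place as right child of 24.
Insert 8: 8 < 22 → go left; 8 > 5 → go right; 8 < 17 → go left; 8 < 11 → go left. Place as left child of 11.
Insert 7: 7 < 22 → go left; 7 > 5 → go right; 7 < 17 → go left; 7 < 11 → go left; 7 < 8 → go left. Place as left child of 8.
Insert 15: 15 < 22 → go left; 15 > 5 → go right; 15 < 17 → go left; 15 > 11 → go right. Place as right child of 11.
Insert 44: 44 > 22 → go right; 44 > 37 → go right; 44 > 39 → go right; 44 > 42 → go right. Place as right child of 42.
Insert 12: 12 < 22 → go left; 12 > 5 → go right; 12 < 17 → go left; 12 > 11 → go right; 12 < 15 → go left. Place as left child of 15.

2 7 12 20 26 34 38 44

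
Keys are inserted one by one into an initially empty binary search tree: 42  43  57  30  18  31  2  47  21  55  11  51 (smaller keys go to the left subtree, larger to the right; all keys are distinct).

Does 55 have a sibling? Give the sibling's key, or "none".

none

42: root
43: right child of 42 (depth 1)
57: right child of 43 (depth 2)
30: left child of 42 (depth 1)
18: left child of 30 (depth 2)
31: right child of 30 (depth 2)
2: left child of 18 (depth 3)
47: left child of 57 (depth 3)
21: right child of 18 (depth 3)
55: right child of 47 (depth 4)
11: right child of 2 (depth 4)
51: left child of 55 (depth 5)

55's parent is 47, which has only one child.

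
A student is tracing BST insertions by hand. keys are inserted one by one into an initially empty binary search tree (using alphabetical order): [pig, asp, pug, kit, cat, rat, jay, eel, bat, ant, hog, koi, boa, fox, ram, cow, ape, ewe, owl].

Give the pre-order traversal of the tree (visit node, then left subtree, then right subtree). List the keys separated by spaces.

pig asp ant ape kit cat bat boa jay eel cow hog fox ewe koi owl pug rat ram

Resulting structure (node: left, right):
  pig: L=asp, R=pug
  asp: L=ant, R=kit
  pug: L=–, R=rat
  kit: L=cat, R=koi
  cat: L=bat, R=jay
  rat: L=ram, R=–
  jay: L=eel, R=–
  eel: L=cow, R=hog
  bat: L=–, R=boa
  ant: L=–, R=ape
  hog: L=fox, R=–
  koi: L=–, R=owl
  boa: L=–, R=–
  fox: L=ewe, R=–
  ram: L=–, R=–
  cow: L=–, R=–
  ape: L=–, R=–
  ewe: L=–, R=–
  owl: L=–, R=–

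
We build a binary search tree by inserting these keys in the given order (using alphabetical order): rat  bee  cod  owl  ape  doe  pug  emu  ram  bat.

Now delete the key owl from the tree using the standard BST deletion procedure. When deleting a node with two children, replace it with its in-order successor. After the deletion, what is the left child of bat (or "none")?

Resulting structure (node: left, right):
  rat: L=bee, R=–
  bee: L=ape, R=cod
  cod: L=–, R=owl
  owl: L=doe, R=pug
  ape: L=–, R=bat
  doe: L=–, R=emu
  pug: L=–, R=ram
  emu: L=–, R=–
  ram: L=–, R=–
  bat: L=–, R=–

Delete owl (two children — replace with in-order successor).
After deletion, bat's left child: none.

none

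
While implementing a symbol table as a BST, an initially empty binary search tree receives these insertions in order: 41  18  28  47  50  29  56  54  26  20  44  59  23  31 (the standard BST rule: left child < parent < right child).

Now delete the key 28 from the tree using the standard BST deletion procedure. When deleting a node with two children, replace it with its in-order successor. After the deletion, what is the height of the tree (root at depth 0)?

5

41: root
18: left child of 41 (depth 1)
28: right child of 18 (depth 2)
47: right child of 41 (depth 1)
50: right child of 47 (depth 2)
29: right child of 28 (depth 3)
56: right child of 50 (depth 3)
54: left child of 56 (depth 4)
26: left child of 28 (depth 3)
20: left child of 26 (depth 4)
44: left child of 47 (depth 2)
59: right child of 56 (depth 4)
23: right child of 20 (depth 5)
31: right child of 29 (depth 4)

Delete 28 (two children — replace with in-order successor).
After deletion, deepest node is 23 at depth 5.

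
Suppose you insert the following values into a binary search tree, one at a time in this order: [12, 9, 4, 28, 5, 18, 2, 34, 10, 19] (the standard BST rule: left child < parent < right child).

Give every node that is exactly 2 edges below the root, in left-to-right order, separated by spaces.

4 10 18 34

Insert 12: tree is empty, so 12 becomes the root.
Insert 9: 9 < 12 → go left. Place as left child of 12.
Insert 4: 4 < 12 → go left; 4 < 9 → go left. Place as left child of 9.
Insert 28: 28 > 12 → go right. Place as right child of 12.
Insert 5: 5 < 12 → go left; 5 < 9 → go left; 5 > 4 → go right. Place as right child of 4.
Insert 18: 18 > 12 → go right; 18 < 28 → go left. Place as left child of 28.
Insert 2: 2 < 12 → go left; 2 < 9 → go left; 2 < 4 → go left. Place as left child of 4.
Insert 34: 34 > 12 → go right; 34 > 28 → go right. Place as right child of 28.
Insert 10: 10 < 12 → go left; 10 > 9 → go right. Place as right child of 9.
Insert 19: 19 > 12 → go right; 19 < 28 → go left; 19 > 18 → go right. Place as right child of 18.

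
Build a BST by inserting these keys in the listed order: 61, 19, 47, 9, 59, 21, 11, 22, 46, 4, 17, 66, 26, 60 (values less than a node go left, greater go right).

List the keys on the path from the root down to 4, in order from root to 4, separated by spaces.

61 19 9 4

Insert 61: tree is empty, so 61 becomes the root.
Insert 19: 19 < 61 → go left. Place as left child of 61.
Insert 47: 47 < 61 → go left; 47 > 19 → go right. Place as right child of 19.
Insert 9: 9 < 61 → go left; 9 < 19 → go left. Place as left child of 19.
Insert 59: 59 < 61 → go left; 59 > 19 → go right; 59 > 47 → go right. Place as right child of 47.
Insert 21: 21 < 61 → go left; 21 > 19 → go right; 21 < 47 → go left. Place as left child of 47.
Insert 11: 11 < 61 → go left; 11 < 19 → go left; 11 > 9 → go right. Place as right child of 9.
Insert 22: 22 < 61 → go left; 22 > 19 → go right; 22 < 47 → go left; 22 > 21 → go right. Place as right child of 21.
Insert 46: 46 < 61 → go left; 46 > 19 → go right; 46 < 47 → go left; 46 > 21 → go right; 46 > 22 → go right. Place as right child of 22.
Insert 4: 4 < 61 → go left; 4 < 19 → go left; 4 < 9 → go left. Place as left child of 9.
Insert 17: 17 < 61 → go left; 17 < 19 → go left; 17 > 9 → go right; 17 > 11 → go right. Place as right child of 11.
Insert 66: 66 > 61 → go right. Place as right child of 61.
Insert 26: 26 < 61 → go left; 26 > 19 → go right; 26 < 47 → go left; 26 > 21 → go right; 26 > 22 → go right; 26 < 46 → go left. Place as left child of 46.
Insert 60: 60 < 61 → go left; 60 > 19 → go right; 60 > 47 → go right; 60 > 59 → go right. Place as right child of 59.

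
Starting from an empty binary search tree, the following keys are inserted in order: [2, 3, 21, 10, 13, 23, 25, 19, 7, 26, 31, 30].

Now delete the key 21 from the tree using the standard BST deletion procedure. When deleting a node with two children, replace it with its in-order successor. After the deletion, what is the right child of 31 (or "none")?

Insert 2: tree is empty, so 2 becomes the root.
Insert 3: 3 > 2 → go right. Place as right child of 2.
Insert 21: 21 > 2 → go right; 21 > 3 → go right. Place as right child of 3.
Insert 10: 10 > 2 → go right; 10 > 3 → go right; 10 < 21 → go left. Place as left child of 21.
Insert 13: 13 > 2 → go right; 13 > 3 → go right; 13 < 21 → go left; 13 > 10 → go right. Place as right child of 10.
Insert 23: 23 > 2 → go right; 23 > 3 → go right; 23 > 21 → go right. Place as right child of 21.
Insert 25: 25 > 2 → go right; 25 > 3 → go right; 25 > 21 → go right; 25 > 23 → go right. Place as right child of 23.
Insert 19: 19 > 2 → go right; 19 > 3 → go right; 19 < 21 → go left; 19 > 10 → go right; 19 > 13 → go right. Place as right child of 13.
Insert 7: 7 > 2 → go right; 7 > 3 → go right; 7 < 21 → go left; 7 < 10 → go left. Place as left child of 10.
Insert 26: 26 > 2 → go right; 26 > 3 → go right; 26 > 21 → go right; 26 > 23 → go right; 26 > 25 → go right. Place as right child of 25.
Insert 31: 31 > 2 → go right; 31 > 3 → go right; 31 > 21 → go right; 31 > 23 → go right; 31 > 25 → go right; 31 > 26 → go right. Place as right child of 26.
Insert 30: 30 > 2 → go right; 30 > 3 → go right; 30 > 21 → go right; 30 > 23 → go right; 30 > 25 → go right; 30 > 26 → go right; 30 < 31 → go left. Place as left child of 31.

Delete 21 (two children — replace with in-order successor).
After deletion, 31's right child: none.

none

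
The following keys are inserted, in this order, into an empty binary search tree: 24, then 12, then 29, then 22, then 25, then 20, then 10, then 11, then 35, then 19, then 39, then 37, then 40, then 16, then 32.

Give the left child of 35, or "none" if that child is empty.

32

Insert 24: tree is empty, so 24 becomes the root.
Insert 12: 12 < 24 → go left. Place as left child of 24.
Insert 29: 29 > 24 → go right. Place as right child of 24.
Insert 22: 22 < 24 → go left; 22 > 12 → go right. Place as right child of 12.
Insert 25: 25 > 24 → go right; 25 < 29 → go left. Place as left child of 29.
Insert 20: 20 < 24 → go left; 20 > 12 → go right; 20 < 22 → go left. Place as left child of 22.
Insert 10: 10 < 24 → go left; 10 < 12 → go left. Place as left child of 12.
Insert 11: 11 < 24 → go left; 11 < 12 → go left; 11 > 10 → go right. Place as right child of 10.
Insert 35: 35 > 24 → go right; 35 > 29 → go right. Place as right child of 29.
Insert 19: 19 < 24 → go left; 19 > 12 → go right; 19 < 22 → go left; 19 < 20 → go left. Place as left child of 20.
Insert 39: 39 > 24 → go right; 39 > 29 → go right; 39 > 35 → go right. Place as right child of 35.
Insert 37: 37 > 24 → go right; 37 > 29 → go right; 37 > 35 → go right; 37 < 39 → go left. Place as left child of 39.
Insert 40: 40 > 24 → go right; 40 > 29 → go right; 40 > 35 → go right; 40 > 39 → go right. Place as right child of 39.
Insert 16: 16 < 24 → go left; 16 > 12 → go right; 16 < 22 → go left; 16 < 20 → go left; 16 < 19 → go left. Place as left child of 19.
Insert 32: 32 > 24 → go right; 32 > 29 → go right; 32 < 35 → go left. Place as left child of 35.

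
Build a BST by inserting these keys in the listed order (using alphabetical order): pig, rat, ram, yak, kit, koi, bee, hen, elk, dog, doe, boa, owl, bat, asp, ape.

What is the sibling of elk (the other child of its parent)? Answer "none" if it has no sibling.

Insert pig: tree is empty, so pig becomes the root.
Insert rat: rat > pig → go right. Place as right child of pig.
Insert ram: ram > pig → go right; ram < rat → go left. Place as left child of rat.
Insert yak: yak > pig → go right; yak > rat → go right. Place as right child of rat.
Insert kit: kit < pig → go left. Place as left child of pig.
Insert koi: koi < pig → go left; koi > kit → go right. Place as right child of kit.
Insert bee: bee < pig → go left; bee < kit → go left. Place as left child of kit.
Insert hen: hen < pig → go left; hen < kit → go left; hen > bee → go right. Place as right child of bee.
Insert elk: elk < pig → go left; elk < kit → go left; elk > bee → go right; elk < hen → go left. Place as left child of hen.
Insert dog: dog < pig → go left; dog < kit → go left; dog > bee → go right; dog < hen → go left; dog < elk → go left. Place as left child of elk.
Insert doe: doe < pig → go left; doe < kit → go left; doe > bee → go right; doe < hen → go left; doe < elk → go left; doe < dog → go left. Place as left child of dog.
Insert boa: boa < pig → go left; boa < kit → go left; boa > bee → go right; boa < hen → go left; boa < elk → go left; boa < dog → go left; boa < doe → go left. Place as left child of doe.
Insert owl: owl < pig → go left; owl > kit → go right; owl > koi → go right. Place as right child of koi.
Insert bat: bat < pig → go left; bat < kit → go left; bat < bee → go left. Place as left child of bee.
Insert asp: asp < pig → go left; asp < kit → go left; asp < bee → go left; asp < bat → go left. Place as left child of bat.
Insert ape: ape < pig → go left; ape < kit → go left; ape < bee → go left; ape < bat → go left; ape < asp → go left. Place as left child of asp.

elk's parent is hen, which has only one child.

none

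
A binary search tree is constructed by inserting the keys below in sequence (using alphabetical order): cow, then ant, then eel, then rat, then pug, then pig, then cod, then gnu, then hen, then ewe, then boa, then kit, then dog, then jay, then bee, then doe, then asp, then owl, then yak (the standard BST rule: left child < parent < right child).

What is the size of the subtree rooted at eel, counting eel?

Insert cow: tree is empty, so cow becomes the root.
Insert ant: ant < cow → go left. Place as left child of cow.
Insert eel: eel > cow → go right. Place as right child of cow.
Insert rat: rat > cow → go right; rat > eel → go right. Place as right child of eel.
Insert pug: pug > cow → go right; pug > eel → go right; pug < rat → go left. Place as left child of rat.
Insert pig: pig > cow → go right; pig > eel → go right; pig < rat → go left; pig < pug → go left. Place as left child of pug.
Insert cod: cod < cow → go left; cod > ant → go right. Place as right child of ant.
Insert gnu: gnu > cow → go right; gnu > eel → go right; gnu < rat → go left; gnu < pug → go left; gnu < pig → go left. Place as left child of pig.
Insert hen: hen > cow → go right; hen > eel → go right; hen < rat → go left; hen < pug → go left; hen < pig → go left; hen > gnu → go right. Place as right child of gnu.
Insert ewe: ewe > cow → go right; ewe > eel → go right; ewe < rat → go left; ewe < pug → go left; ewe < pig → go left; ewe < gnu → go left. Place as left child of gnu.
Insert boa: boa < cow → go left; boa > ant → go right; boa < cod → go left. Place as left child of cod.
Insert kit: kit > cow → go right; kit > eel → go right; kit < rat → go left; kit < pug → go left; kit < pig → go left; kit > gnu → go right; kit > hen → go right. Place as right child of hen.
Insert dog: dog > cow → go right; dog < eel → go left. Place as left child of eel.
Insert jay: jay > cow → go right; jay > eel → go right; jay < rat → go left; jay < pug → go left; jay < pig → go left; jay > gnu → go right; jay > hen → go right; jay < kit → go left. Place as left child of kit.
Insert bee: bee < cow → go left; bee > ant → go right; bee < cod → go left; bee < boa → go left. Place as left child of boa.
Insert doe: doe > cow → go right; doe < eel → go left; doe < dog → go left. Place as left child of dog.
Insert asp: asp < cow → go left; asp > ant → go right; asp < cod → go left; asp < boa → go left; asp < bee → go left. Place as left child of bee.
Insert owl: owl > cow → go right; owl > eel → go right; owl < rat → go left; owl < pug → go left; owl < pig → go left; owl > gnu → go right; owl > hen → go right; owl > kit → go right. Place as right child of kit.
Insert yak: yak > cow → go right; yak > eel → go right; yak > rat → go right. Place as right child of rat.

Subtree rooted at eel contains: eel, dog, doe, rat, pug, pig, gnu, ewe, hen, kit, jay, owl, yak — 13 nodes.

13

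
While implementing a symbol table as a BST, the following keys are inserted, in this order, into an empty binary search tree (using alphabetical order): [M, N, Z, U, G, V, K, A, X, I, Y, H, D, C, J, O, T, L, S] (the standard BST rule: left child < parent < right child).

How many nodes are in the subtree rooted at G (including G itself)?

9

Insert M: tree is empty, so M becomes the root.
Insert N: N > M → go right. Place as right child of M.
Insert Z: Z > M → go right; Z > N → go right. Place as right child of N.
Insert U: U > M → go right; U > N → go right; U < Z → go left. Place as left child of Z.
Insert G: G < M → go left. Place as left child of M.
Insert V: V > M → go right; V > N → go right; V < Z → go left; V > U → go right. Place as right child of U.
Insert K: K < M → go left; K > G → go right. Place as right child of G.
Insert A: A < M → go left; A < G → go left. Place as left child of G.
Insert X: X > M → go right; X > N → go right; X < Z → go left; X > U → go right; X > V → go right. Place as right child of V.
Insert I: I < M → go left; I > G → go right; I < K → go left. Place as left child of K.
Insert Y: Y > M → go right; Y > N → go right; Y < Z → go left; Y > U → go right; Y > V → go right; Y > X → go right. Place as right child of X.
Insert H: H < M → go left; H > G → go right; H < K → go left; H < I → go left. Place as left child of I.
Insert D: D < M → go left; D < G → go left; D > A → go right. Place as right child of A.
Insert C: C < M → go left; C < G → go left; C > A → go right; C < D → go left. Place as left child of D.
Insert J: J < M → go left; J > G → go right; J < K → go left; J > I → go right. Place as right child of I.
Insert O: O > M → go right; O > N → go right; O < Z → go left; O < U → go left. Place as left child of U.
Insert T: T > M → go right; T > N → go right; T < Z → go left; T < U → go left; T > O → go right. Place as right child of O.
Insert L: L < M → go left; L > G → go right; L > K → go right. Place as right child of K.
Insert S: S > M → go right; S > N → go right; S < Z → go left; S < U → go left; S > O → go right; S < T → go left. Place as left child of T.

Subtree rooted at G contains: G, A, D, C, K, I, H, J, L — 9 nodes.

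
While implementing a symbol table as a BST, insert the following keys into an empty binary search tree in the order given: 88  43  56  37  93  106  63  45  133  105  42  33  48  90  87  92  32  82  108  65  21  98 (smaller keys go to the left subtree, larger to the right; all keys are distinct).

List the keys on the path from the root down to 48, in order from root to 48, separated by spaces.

88 43 56 45 48

Insert 88: tree is empty, so 88 becomes the root.
Insert 43: 43 < 88 → go left. Place as left child of 88.
Insert 56: 56 < 88 → go left; 56 > 43 → go right. Place as right child of 43.
Insert 37: 37 < 88 → go left; 37 < 43 → go left. Place as left child of 43.
Insert 93: 93 > 88 → go right. Place as right child of 88.
Insert 106: 106 > 88 → go right; 106 > 93 → go right. Place as right child of 93.
Insert 63: 63 < 88 → go left; 63 > 43 → go right; 63 > 56 → go right. Place as right child of 56.
Insert 45: 45 < 88 → go left; 45 > 43 → go right; 45 < 56 → go left. Place as left child of 56.
Insert 133: 133 > 88 → go right; 133 > 93 → go right; 133 > 106 → go right. Place as right child of 106.
Insert 105: 105 > 88 → go right; 105 > 93 → go right; 105 < 106 → go left. Place as left child of 106.
Insert 42: 42 < 88 → go left; 42 < 43 → go left; 42 > 37 → go right. Place as right child of 37.
Insert 33: 33 < 88 → go left; 33 < 43 → go left; 33 < 37 → go left. Place as left child of 37.
Insert 48: 48 < 88 → go left; 48 > 43 → go right; 48 < 56 → go left; 48 > 45 → go right. Place as right child of 45.
Insert 90: 90 > 88 → go right; 90 < 93 → go left. Place as left child of 93.
Insert 87: 87 < 88 → go left; 87 > 43 → go right; 87 > 56 → go right; 87 > 63 → go right. Place as right child of 63.
Insert 92: 92 > 88 → go right; 92 < 93 → go left; 92 > 90 → go right. Place as right child of 90.
Insert 32: 32 < 88 → go left; 32 < 43 → go left; 32 < 37 → go left; 32 < 33 → go left. Place as left child of 33.
Insert 82: 82 < 88 → go left; 82 > 43 → go right; 82 > 56 → go right; 82 > 63 → go right; 82 < 87 → go left. Place as left child of 87.
Insert 108: 108 > 88 → go right; 108 > 93 → go right; 108 > 106 → go right; 108 < 133 → go left. Place as left child of 133.
Insert 65: 65 < 88 → go left; 65 > 43 → go right; 65 > 56 → go right; 65 > 63 → go right; 65 < 87 → go left; 65 < 82 → go left. Place as left child of 82.
Insert 21: 21 < 88 → go left; 21 < 43 → go left; 21 < 37 → go left; 21 < 33 → go left; 21 < 32 → go left. Place as left child of 32.
Insert 98: 98 > 88 → go right; 98 > 93 → go right; 98 < 106 → go left; 98 < 105 → go left. Place as left child of 105.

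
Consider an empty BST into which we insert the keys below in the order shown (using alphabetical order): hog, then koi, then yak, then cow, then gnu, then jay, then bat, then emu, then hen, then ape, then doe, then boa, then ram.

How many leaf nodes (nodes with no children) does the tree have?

6

hog: root
koi: right child of hog (depth 1)
yak: right child of koi (depth 2)
cow: left child of hog (depth 1)
gnu: right child of cow (depth 2)
jay: left child of koi (depth 2)
bat: left child of cow (depth 2)
emu: left child of gnu (depth 3)
hen: right child of gnu (depth 3)
ape: left child of bat (depth 3)
doe: left child of emu (depth 4)
boa: right child of bat (depth 3)
ram: left child of yak (depth 3)

Leaves: ape, boa, doe, hen, jay, ram — 6 in total.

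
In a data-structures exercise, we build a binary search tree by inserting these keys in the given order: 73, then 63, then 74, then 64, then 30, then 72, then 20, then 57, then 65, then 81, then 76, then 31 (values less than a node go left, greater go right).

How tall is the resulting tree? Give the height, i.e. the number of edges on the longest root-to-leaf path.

73: root
63: left child of 73 (depth 1)
74: right child of 73 (depth 1)
64: right child of 63 (depth 2)
30: left child of 63 (depth 2)
72: right child of 64 (depth 3)
20: left child of 30 (depth 3)
57: right child of 30 (depth 3)
65: left child of 72 (depth 4)
81: right child of 74 (depth 2)
76: left child of 81 (depth 3)
31: left child of 57 (depth 4)

The deepest node is 65 at depth 4.

4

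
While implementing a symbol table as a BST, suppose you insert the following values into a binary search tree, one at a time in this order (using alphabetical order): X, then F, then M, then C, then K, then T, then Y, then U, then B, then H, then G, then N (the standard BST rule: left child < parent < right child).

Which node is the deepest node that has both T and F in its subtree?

X: root
F: left child of X (depth 1)
M: right child of F (depth 2)
C: left child of F (depth 2)
K: left child of M (depth 3)
T: right child of M (depth 3)
Y: right child of X (depth 1)
U: right child of T (depth 4)
B: left child of C (depth 3)
H: left child of K (depth 4)
G: left child of H (depth 5)
N: left child of T (depth 4)

Path to T: X → F → M → T
Path to F: X → F
F lies on both paths and is an ancestor of the other node.

F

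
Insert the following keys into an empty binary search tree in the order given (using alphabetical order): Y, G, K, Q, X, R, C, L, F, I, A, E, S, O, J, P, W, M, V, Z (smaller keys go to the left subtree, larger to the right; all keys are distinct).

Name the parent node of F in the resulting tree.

C

Insert Y: tree is empty, so Y becomes the root.
Insert G: G < Y → go left. Place as left child of Y.
Insert K: K < Y → go left; K > G → go right. Place as right child of G.
Insert Q: Q < Y → go left; Q > G → go right; Q > K → go right. Place as right child of K.
Insert X: X < Y → go left; X > G → go right; X > K → go right; X > Q → go right. Place as right child of Q.
Insert R: R < Y → go left; R > G → go right; R > K → go right; R > Q → go right; R < X → go left. Place as left child of X.
Insert C: C < Y → go left; C < G → go left. Place as left child of G.
Insert L: L < Y → go left; L > G → go right; L > K → go right; L < Q → go left. Place as left child of Q.
Insert F: F < Y → go left; F < G → go left; F > C → go right. Place as right child of C.
Insert I: I < Y → go left; I > G → go right; I < K → go left. Place as left child of K.
Insert A: A < Y → go left; A < G → go left; A < C → go left. Place as left child of C.
Insert E: E < Y → go left; E < G → go left; E > C → go right; E < F → go left. Place as left child of F.
Insert S: S < Y → go left; S > G → go right; S > K → go right; S > Q → go right; S < X → go left; S > R → go right. Place as right child of R.
Insert O: O < Y → go left; O > G → go right; O > K → go right; O < Q → go left; O > L → go right. Place as right child of L.
Insert J: J < Y → go left; J > G → go right; J < K → go left; J > I → go right. Place as right child of I.
Insert P: P < Y → go left; P > G → go right; P > K → go right; P < Q → go left; P > L → go right; P > O → go right. Place as right child of O.
Insert W: W < Y → go left; W > G → go right; W > K → go right; W > Q → go right; W < X → go left; W > R → go right; W > S → go right. Place as right child of S.
Insert M: M < Y → go left; M > G → go right; M > K → go right; M < Q → go left; M > L → go right; M < O → go left. Place as left child of O.
Insert V: V < Y → go left; V > G → go right; V > K → go right; V > Q → go right; V < X → go left; V > R → go right; V > S → go right; V < W → go left. Place as left child of W.
Insert Z: Z > Y → go right. Place as right child of Y.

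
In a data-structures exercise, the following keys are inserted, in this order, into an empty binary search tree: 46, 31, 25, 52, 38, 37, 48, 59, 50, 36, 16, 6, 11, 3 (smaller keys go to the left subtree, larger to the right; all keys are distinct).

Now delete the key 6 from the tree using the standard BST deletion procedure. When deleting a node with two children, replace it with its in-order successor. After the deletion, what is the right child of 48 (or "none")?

46: root
31: left child of 46 (depth 1)
25: left child of 31 (depth 2)
52: right child of 46 (depth 1)
38: right child of 31 (depth 2)
37: left child of 38 (depth 3)
48: left child of 52 (depth 2)
59: right child of 52 (depth 2)
50: right child of 48 (depth 3)
36: left child of 37 (depth 4)
16: left child of 25 (depth 3)
6: left child of 16 (depth 4)
11: right child of 6 (depth 5)
3: left child of 6 (depth 5)

Delete 6 (two children — replace with in-order successor).
After deletion, 48's right child: 50.

50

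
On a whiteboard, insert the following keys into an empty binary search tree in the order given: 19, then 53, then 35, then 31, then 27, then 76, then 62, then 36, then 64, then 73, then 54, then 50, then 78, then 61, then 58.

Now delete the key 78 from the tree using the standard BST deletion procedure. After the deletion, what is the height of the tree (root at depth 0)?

19: root
53: right child of 19 (depth 1)
35: left child of 53 (depth 2)
31: left child of 35 (depth 3)
27: left child of 31 (depth 4)
76: right child of 53 (depth 2)
62: left child of 76 (depth 3)
36: right child of 35 (depth 3)
64: right child of 62 (depth 4)
73: right child of 64 (depth 5)
54: left child of 62 (depth 4)
50: right child of 36 (depth 4)
78: right child of 76 (depth 3)
61: right child of 54 (depth 5)
58: left child of 61 (depth 6)

Delete 78 (at most one child — splice it out).
After deletion, deepest node is 58 at depth 6.

6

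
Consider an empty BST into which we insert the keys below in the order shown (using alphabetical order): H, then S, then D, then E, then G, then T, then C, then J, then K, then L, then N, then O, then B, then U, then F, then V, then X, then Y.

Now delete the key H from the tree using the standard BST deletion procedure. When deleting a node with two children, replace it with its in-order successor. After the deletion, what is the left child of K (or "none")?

none

H: root
S: right child of H (depth 1)
D: left child of H (depth 1)
E: right child of D (depth 2)
G: right child of E (depth 3)
T: right child of S (depth 2)
C: left child of D (depth 2)
J: left child of S (depth 2)
K: right child of J (depth 3)
L: right child of K (depth 4)
N: right child of L (depth 5)
O: right child of N (depth 6)
B: left child of C (depth 3)
U: right child of T (depth 3)
F: left child of G (depth 4)
V: right child of U (depth 4)
X: right child of V (depth 5)
Y: right child of X (depth 6)

Delete H (two children — replace with in-order successor).
After deletion, K's left child: none.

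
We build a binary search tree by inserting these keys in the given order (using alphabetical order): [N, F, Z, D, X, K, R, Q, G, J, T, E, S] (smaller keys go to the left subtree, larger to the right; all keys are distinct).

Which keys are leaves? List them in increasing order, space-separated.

E J Q S

Insert N: tree is empty, so N becomes the root.
Insert F: F < N → go left. Place as left child of N.
Insert Z: Z > N → go right. Place as right child of N.
Insert D: D < N → go left; D < F → go left. Place as left child of F.
Insert X: X > N → go right; X < Z → go left. Place as left child of Z.
Insert K: K < N → go left; K > F → go right. Place as right child of F.
Insert R: R > N → go right; R < Z → go left; R < X → go left. Place as left child of X.
Insert Q: Q > N → go right; Q < Z → go left; Q < X → go left; Q < R → go left. Place as left child of R.
Insert G: G < N → go left; G > F → go right; G < K → go left. Place as left child of K.
Insert J: J < N → go left; J > F → go right; J < K → go left; J > G → go right. Place as right child of G.
Insert T: T > N → go right; T < Z → go left; T < X → go left; T > R → go right. Place as right child of R.
Insert E: E < N → go left; E < F → go left; E > D → go right. Place as right child of D.
Insert S: S > N → go right; S < Z → go left; S < X → go left; S > R → go right; S < T → go left. Place as left child of T.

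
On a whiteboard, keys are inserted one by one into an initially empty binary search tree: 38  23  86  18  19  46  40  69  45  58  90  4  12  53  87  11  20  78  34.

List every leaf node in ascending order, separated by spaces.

11 20 34 45 53 78 87

Insert 38: tree is empty, so 38 becomes the root.
Insert 23: 23 < 38 → go left. Place as left child of 38.
Insert 86: 86 > 38 → go right. Place as right child of 38.
Insert 18: 18 < 38 → go left; 18 < 23 → go left. Place as left child of 23.
Insert 19: 19 < 38 → go left; 19 < 23 → go left; 19 > 18 → go right. Place as right child of 18.
Insert 46: 46 > 38 → go right; 46 < 86 → go left. Place as left child of 86.
Insert 40: 40 > 38 → go right; 40 < 86 → go left; 40 < 46 → go left. Place as left child of 46.
Insert 69: 69 > 38 → go right; 69 < 86 → go left; 69 > 46 → go right. Place as right child of 46.
Insert 45: 45 > 38 → go right; 45 < 86 → go left; 45 < 46 → go left; 45 > 40 → go right. Place as right child of 40.
Insert 58: 58 > 38 → go right; 58 < 86 → go left; 58 > 46 → go right; 58 < 69 → go left. Place as left child of 69.
Insert 90: 90 > 38 → go right; 90 > 86 → go right. Place as right child of 86.
Insert 4: 4 < 38 → go left; 4 < 23 → go left; 4 < 18 → go left. Place as left child of 18.
Insert 12: 12 < 38 → go left; 12 < 23 → go left; 12 < 18 → go left; 12 > 4 → go right. Place as right child of 4.
Insert 53: 53 > 38 → go right; 53 < 86 → go left; 53 > 46 → go right; 53 < 69 → go left; 53 < 58 → go left. Place as left child of 58.
Insert 87: 87 > 38 → go right; 87 > 86 → go right; 87 < 90 → go left. Place as left child of 90.
Insert 11: 11 < 38 → go left; 11 < 23 → go left; 11 < 18 → go left; 11 > 4 → go right; 11 < 12 → go left. Place as left child of 12.
Insert 20: 20 < 38 → go left; 20 < 23 → go left; 20 > 18 → go right; 20 > 19 → go right. Place as right child of 19.
Insert 78: 78 > 38 → go right; 78 < 86 → go left; 78 > 46 → go right; 78 > 69 → go right. Place as right child of 69.
Insert 34: 34 < 38 → go left; 34 > 23 → go right. Place as right child of 23.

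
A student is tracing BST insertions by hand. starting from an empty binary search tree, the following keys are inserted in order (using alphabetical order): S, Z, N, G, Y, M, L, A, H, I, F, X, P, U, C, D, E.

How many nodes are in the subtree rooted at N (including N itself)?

12

S: root
Z: right child of S (depth 1)
N: left child of S (depth 1)
G: left child of N (depth 2)
Y: left child of Z (depth 2)
M: right child of G (depth 3)
L: left child of M (depth 4)
A: left child of G (depth 3)
H: left child of L (depth 5)
I: right child of H (depth 6)
F: right child of A (depth 4)
X: left child of Y (depth 3)
P: right child of N (depth 2)
U: left child of X (depth 4)
C: left child of F (depth 5)
D: right child of C (depth 6)
E: right child of D (depth 7)

Subtree rooted at N contains: N, G, A, F, C, D, E, M, L, H, I, P — 12 nodes.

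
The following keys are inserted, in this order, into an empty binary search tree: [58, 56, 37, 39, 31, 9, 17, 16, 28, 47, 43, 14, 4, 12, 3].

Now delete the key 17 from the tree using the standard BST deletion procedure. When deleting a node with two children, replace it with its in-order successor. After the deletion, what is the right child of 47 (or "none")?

none

Resulting structure (node: left, right):
  58: L=56, R=–
  56: L=37, R=–
  37: L=31, R=39
  39: L=–, R=47
  31: L=9, R=–
  9: L=4, R=17
  17: L=16, R=28
  16: L=14, R=–
  28: L=–, R=–
  47: L=43, R=–
  43: L=–, R=–
  14: L=12, R=–
  4: L=3, R=–
  12: L=–, R=–
  3: L=–, R=–

Delete 17 (two children — replace with in-order successor).
After deletion, 47's right child: none.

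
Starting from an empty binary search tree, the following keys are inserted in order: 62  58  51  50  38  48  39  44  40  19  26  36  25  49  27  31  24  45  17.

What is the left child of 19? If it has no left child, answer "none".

17

Insert 62: tree is empty, so 62 becomes the root.
Insert 58: 58 < 62 → go left. Place as left child of 62.
Insert 51: 51 < 62 → go left; 51 < 58 → go left. Place as left child of 58.
Insert 50: 50 < 62 → go left; 50 < 58 → go left; 50 < 51 → go left. Place as left child of 51.
Insert 38: 38 < 62 → go left; 38 < 58 → go left; 38 < 51 → go left; 38 < 50 → go left. Place as left child of 50.
Insert 48: 48 < 62 → go left; 48 < 58 → go left; 48 < 51 → go left; 48 < 50 → go left; 48 > 38 → go right. Place as right child of 38.
Insert 39: 39 < 62 → go left; 39 < 58 → go left; 39 < 51 → go left; 39 < 50 → go left; 39 > 38 → go right; 39 < 48 → go left. Place as left child of 48.
Insert 44: 44 < 62 → go left; 44 < 58 → go left; 44 < 51 → go left; 44 < 50 → go left; 44 > 38 → go right; 44 < 48 → go left; 44 > 39 → go right. Place as right child of 39.
Insert 40: 40 < 62 → go left; 40 < 58 → go left; 40 < 51 → go left; 40 < 50 → go left; 40 > 38 → go right; 40 < 48 → go left; 40 > 39 → go right; 40 < 44 → go left. Place as left child of 44.
Insert 19: 19 < 62 → go left; 19 < 58 → go left; 19 < 51 → go left; 19 < 50 → go left; 19 < 38 → go left. Place as left child of 38.
Insert 26: 26 < 62 → go left; 26 < 58 → go left; 26 < 51 → go left; 26 < 50 → go left; 26 < 38 → go left; 26 > 19 → go right. Place as right child of 19.
Insert 36: 36 < 62 → go left; 36 < 58 → go left; 36 < 51 → go left; 36 < 50 → go left; 36 < 38 → go left; 36 > 19 → go right; 36 > 26 → go right. Place as right child of 26.
Insert 25: 25 < 62 → go left; 25 < 58 → go left; 25 < 51 → go left; 25 < 50 → go left; 25 < 38 → go left; 25 > 19 → go right; 25 < 26 → go left. Place as left child of 26.
Insert 49: 49 < 62 → go left; 49 < 58 → go left; 49 < 51 → go left; 49 < 50 → go left; 49 > 38 → go right; 49 > 48 → go right. Place as right child of 48.
Insert 27: 27 < 62 → go left; 27 < 58 → go left; 27 < 51 → go left; 27 < 50 → go left; 27 < 38 → go left; 27 > 19 → go right; 27 > 26 → go right; 27 < 36 → go left. Place as left child of 36.
Insert 31: 31 < 62 → go left; 31 < 58 → go left; 31 < 51 → go left; 31 < 50 → go left; 31 < 38 → go left; 31 > 19 → go right; 31 > 26 → go right; 31 < 36 → go left; 31 > 27 → go right. Place as right child of 27.
Insert 24: 24 < 62 → go left; 24 < 58 → go left; 24 < 51 → go left; 24 < 50 → go left; 24 < 38 → go left; 24 > 19 → go right; 24 < 26 → go left; 24 < 25 → go left. Place as left child of 25.
Insert 45: 45 < 62 → go left; 45 < 58 → go left; 45 < 51 → go left; 45 < 50 → go left; 45 > 38 → go right; 45 < 48 → go left; 45 > 39 → go right; 45 > 44 → go right. Place as right child of 44.
Insert 17: 17 < 62 → go left; 17 < 58 → go left; 17 < 51 → go left; 17 < 50 → go left; 17 < 38 → go left; 17 < 19 → go left. Place as left child of 19.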